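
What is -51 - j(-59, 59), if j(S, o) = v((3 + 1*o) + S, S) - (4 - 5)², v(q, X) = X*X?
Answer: -3531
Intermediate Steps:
v(q, X) = X²
j(S, o) = -1 + S² (j(S, o) = S² - (4 - 5)² = S² - 1*(-1)² = S² - 1*1 = S² - 1 = -1 + S²)
-51 - j(-59, 59) = -51 - (-1 + (-59)²) = -51 - (-1 + 3481) = -51 - 1*3480 = -51 - 3480 = -3531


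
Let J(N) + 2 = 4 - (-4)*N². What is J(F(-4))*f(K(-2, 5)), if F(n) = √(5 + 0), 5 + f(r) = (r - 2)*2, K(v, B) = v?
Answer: -286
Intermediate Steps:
f(r) = -9 + 2*r (f(r) = -5 + (r - 2)*2 = -5 + (-2 + r)*2 = -5 + (-4 + 2*r) = -9 + 2*r)
F(n) = √5
J(N) = 2 + 4*N² (J(N) = -2 + (4 - (-4)*N²) = -2 + (4 + 4*N²) = 2 + 4*N²)
J(F(-4))*f(K(-2, 5)) = (2 + 4*(√5)²)*(-9 + 2*(-2)) = (2 + 4*5)*(-9 - 4) = (2 + 20)*(-13) = 22*(-13) = -286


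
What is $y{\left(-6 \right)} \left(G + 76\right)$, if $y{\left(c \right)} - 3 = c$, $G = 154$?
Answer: $-690$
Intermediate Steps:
$y{\left(c \right)} = 3 + c$
$y{\left(-6 \right)} \left(G + 76\right) = \left(3 - 6\right) \left(154 + 76\right) = \left(-3\right) 230 = -690$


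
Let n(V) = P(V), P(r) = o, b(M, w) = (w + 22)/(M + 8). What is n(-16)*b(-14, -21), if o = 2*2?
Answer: -⅔ ≈ -0.66667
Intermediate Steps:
b(M, w) = (22 + w)/(8 + M)
o = 4
P(r) = 4
n(V) = 4
n(-16)*b(-14, -21) = 4*((22 - 21)/(8 - 14)) = 4*(1/(-6)) = 4*(-⅙*1) = 4*(-⅙) = -⅔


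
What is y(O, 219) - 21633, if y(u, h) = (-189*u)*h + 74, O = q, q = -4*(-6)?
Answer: -1014943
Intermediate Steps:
q = 24
O = 24
y(u, h) = 74 - 189*h*u (y(u, h) = -189*h*u + 74 = 74 - 189*h*u)
y(O, 219) - 21633 = (74 - 189*219*24) - 21633 = (74 - 993384) - 21633 = -993310 - 21633 = -1014943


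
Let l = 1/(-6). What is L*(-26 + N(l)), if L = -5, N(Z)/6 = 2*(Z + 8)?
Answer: -340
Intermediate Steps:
l = -⅙ ≈ -0.16667
N(Z) = 96 + 12*Z (N(Z) = 6*(2*(Z + 8)) = 6*(2*(8 + Z)) = 6*(16 + 2*Z) = 96 + 12*Z)
L*(-26 + N(l)) = -5*(-26 + (96 + 12*(-⅙))) = -5*(-26 + (96 - 2)) = -5*(-26 + 94) = -5*68 = -340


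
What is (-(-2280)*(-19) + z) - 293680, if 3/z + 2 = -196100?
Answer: -66086374003/196102 ≈ -3.3700e+5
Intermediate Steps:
z = -3/196102 (z = 3/(-2 - 196100) = 3/(-196102) = 3*(-1/196102) = -3/196102 ≈ -1.5298e-5)
(-(-2280)*(-19) + z) - 293680 = (-(-2280)*(-19) - 3/196102) - 293680 = (-760*57 - 3/196102) - 293680 = (-43320 - 3/196102) - 293680 = -8495138643/196102 - 293680 = -66086374003/196102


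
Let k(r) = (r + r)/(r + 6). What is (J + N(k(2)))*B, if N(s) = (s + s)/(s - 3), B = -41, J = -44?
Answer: 9102/5 ≈ 1820.4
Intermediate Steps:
k(r) = 2*r/(6 + r) (k(r) = (2*r)/(6 + r) = 2*r/(6 + r))
N(s) = 2*s/(-3 + s) (N(s) = (2*s)/(-3 + s) = 2*s/(-3 + s))
(J + N(k(2)))*B = (-44 + 2*(2*2/(6 + 2))/(-3 + 2*2/(6 + 2)))*(-41) = (-44 + 2*(2*2/8)/(-3 + 2*2/8))*(-41) = (-44 + 2*(2*2*(⅛))/(-3 + 2*2*(⅛)))*(-41) = (-44 + 2*(½)/(-3 + ½))*(-41) = (-44 + 2*(½)/(-5/2))*(-41) = (-44 + 2*(½)*(-⅖))*(-41) = (-44 - ⅖)*(-41) = -222/5*(-41) = 9102/5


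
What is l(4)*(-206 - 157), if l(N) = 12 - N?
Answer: -2904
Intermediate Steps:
l(4)*(-206 - 157) = (12 - 1*4)*(-206 - 157) = (12 - 4)*(-363) = 8*(-363) = -2904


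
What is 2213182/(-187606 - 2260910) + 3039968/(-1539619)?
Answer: -5425433672573/1884890877702 ≈ -2.8784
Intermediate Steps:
2213182/(-187606 - 2260910) + 3039968/(-1539619) = 2213182/(-2448516) + 3039968*(-1/1539619) = 2213182*(-1/2448516) - 3039968/1539619 = -1106591/1224258 - 3039968/1539619 = -5425433672573/1884890877702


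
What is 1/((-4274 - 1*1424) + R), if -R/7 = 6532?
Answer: -1/51422 ≈ -1.9447e-5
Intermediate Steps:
R = -45724 (R = -7*6532 = -45724)
1/((-4274 - 1*1424) + R) = 1/((-4274 - 1*1424) - 45724) = 1/((-4274 - 1424) - 45724) = 1/(-5698 - 45724) = 1/(-51422) = -1/51422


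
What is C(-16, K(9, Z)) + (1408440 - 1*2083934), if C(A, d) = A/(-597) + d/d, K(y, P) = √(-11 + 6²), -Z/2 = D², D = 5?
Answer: -403269305/597 ≈ -6.7549e+5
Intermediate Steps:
Z = -50 (Z = -2*5² = -2*25 = -50)
K(y, P) = 5 (K(y, P) = √(-11 + 36) = √25 = 5)
C(A, d) = 1 - A/597 (C(A, d) = A*(-1/597) + 1 = -A/597 + 1 = 1 - A/597)
C(-16, K(9, Z)) + (1408440 - 1*2083934) = (1 - 1/597*(-16)) + (1408440 - 1*2083934) = (1 + 16/597) + (1408440 - 2083934) = 613/597 - 675494 = -403269305/597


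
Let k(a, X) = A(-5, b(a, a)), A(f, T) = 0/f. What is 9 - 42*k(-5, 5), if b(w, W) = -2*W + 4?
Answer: 9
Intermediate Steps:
b(w, W) = 4 - 2*W
A(f, T) = 0
k(a, X) = 0
9 - 42*k(-5, 5) = 9 - 42*0 = 9 + 0 = 9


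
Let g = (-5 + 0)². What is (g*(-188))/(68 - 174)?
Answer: 2350/53 ≈ 44.340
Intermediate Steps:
g = 25 (g = (-5)² = 25)
(g*(-188))/(68 - 174) = (25*(-188))/(68 - 174) = -4700/(-106) = -4700*(-1/106) = 2350/53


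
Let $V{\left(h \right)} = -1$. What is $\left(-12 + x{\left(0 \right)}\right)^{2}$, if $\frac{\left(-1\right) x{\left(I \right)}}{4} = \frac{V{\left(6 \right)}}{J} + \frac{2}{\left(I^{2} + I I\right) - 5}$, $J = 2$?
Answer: $\frac{1764}{25} \approx 70.56$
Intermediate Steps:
$x{\left(I \right)} = 2 - \frac{8}{-5 + 2 I^{2}}$ ($x{\left(I \right)} = - 4 \left(- \frac{1}{2} + \frac{2}{\left(I^{2} + I I\right) - 5}\right) = - 4 \left(\left(-1\right) \frac{1}{2} + \frac{2}{\left(I^{2} + I^{2}\right) - 5}\right) = - 4 \left(- \frac{1}{2} + \frac{2}{2 I^{2} - 5}\right) = - 4 \left(- \frac{1}{2} + \frac{2}{-5 + 2 I^{2}}\right) = 2 - \frac{8}{-5 + 2 I^{2}}$)
$\left(-12 + x{\left(0 \right)}\right)^{2} = \left(-12 + \frac{2 \left(-9 + 2 \cdot 0^{2}\right)}{-5 + 2 \cdot 0^{2}}\right)^{2} = \left(-12 + \frac{2 \left(-9 + 2 \cdot 0\right)}{-5 + 2 \cdot 0}\right)^{2} = \left(-12 + \frac{2 \left(-9 + 0\right)}{-5 + 0}\right)^{2} = \left(-12 + 2 \frac{1}{-5} \left(-9\right)\right)^{2} = \left(-12 + 2 \left(- \frac{1}{5}\right) \left(-9\right)\right)^{2} = \left(-12 + \frac{18}{5}\right)^{2} = \left(- \frac{42}{5}\right)^{2} = \frac{1764}{25}$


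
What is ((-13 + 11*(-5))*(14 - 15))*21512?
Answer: 1462816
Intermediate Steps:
((-13 + 11*(-5))*(14 - 15))*21512 = ((-13 - 55)*(-1))*21512 = -68*(-1)*21512 = 68*21512 = 1462816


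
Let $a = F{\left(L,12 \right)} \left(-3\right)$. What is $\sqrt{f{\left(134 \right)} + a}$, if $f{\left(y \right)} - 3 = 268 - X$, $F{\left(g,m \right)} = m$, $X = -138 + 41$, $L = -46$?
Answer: $2 \sqrt{83} \approx 18.221$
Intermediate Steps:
$X = -97$
$f{\left(y \right)} = 368$ ($f{\left(y \right)} = 3 + \left(268 - -97\right) = 3 + \left(268 + 97\right) = 3 + 365 = 368$)
$a = -36$ ($a = 12 \left(-3\right) = -36$)
$\sqrt{f{\left(134 \right)} + a} = \sqrt{368 - 36} = \sqrt{332} = 2 \sqrt{83}$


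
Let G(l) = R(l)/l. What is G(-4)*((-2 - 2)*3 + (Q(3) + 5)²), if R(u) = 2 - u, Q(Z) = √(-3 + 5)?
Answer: -45/2 - 15*√2 ≈ -43.713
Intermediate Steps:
Q(Z) = √2
G(l) = (2 - l)/l
G(-4)*((-2 - 2)*3 + (Q(3) + 5)²) = ((2 - 1*(-4))/(-4))*((-2 - 2)*3 + (√2 + 5)²) = (-(2 + 4)/4)*(-4*3 + (5 + √2)²) = (-¼*6)*(-12 + (5 + √2)²) = -3*(-12 + (5 + √2)²)/2 = 18 - 3*(5 + √2)²/2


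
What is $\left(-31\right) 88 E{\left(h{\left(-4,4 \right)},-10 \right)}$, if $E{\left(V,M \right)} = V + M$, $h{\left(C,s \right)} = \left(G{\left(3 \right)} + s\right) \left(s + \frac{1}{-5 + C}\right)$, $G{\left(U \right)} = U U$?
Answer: $- \frac{995720}{9} \approx -1.1064 \cdot 10^{5}$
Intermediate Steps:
$G{\left(U \right)} = U^{2}$
$h{\left(C,s \right)} = \left(9 + s\right) \left(s + \frac{1}{-5 + C}\right)$ ($h{\left(C,s \right)} = \left(3^{2} + s\right) \left(s + \frac{1}{-5 + C}\right) = \left(9 + s\right) \left(s + \frac{1}{-5 + C}\right)$)
$E{\left(V,M \right)} = M + V$
$\left(-31\right) 88 E{\left(h{\left(-4,4 \right)},-10 \right)} = \left(-31\right) 88 \left(-10 + \frac{9 - 176 - 5 \cdot 4^{2} - 4 \cdot 4^{2} + 9 \left(-4\right) 4}{-5 - 4}\right) = - 2728 \left(-10 + \frac{9 - 176 - 80 - 64 - 144}{-9}\right) = - 2728 \left(-10 - \frac{9 - 176 - 80 - 64 - 144}{9}\right) = - 2728 \left(-10 - - \frac{455}{9}\right) = - 2728 \left(-10 + \frac{455}{9}\right) = \left(-2728\right) \frac{365}{9} = - \frac{995720}{9}$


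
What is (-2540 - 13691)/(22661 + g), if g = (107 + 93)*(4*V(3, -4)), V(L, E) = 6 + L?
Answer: -16231/29861 ≈ -0.54355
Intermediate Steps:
g = 7200 (g = (107 + 93)*(4*(6 + 3)) = 200*(4*9) = 200*36 = 7200)
(-2540 - 13691)/(22661 + g) = (-2540 - 13691)/(22661 + 7200) = -16231/29861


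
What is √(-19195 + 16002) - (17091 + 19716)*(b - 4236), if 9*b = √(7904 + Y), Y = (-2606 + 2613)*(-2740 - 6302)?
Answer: 155914452 + I*√3193 - 12269*I*√55390/3 ≈ 1.5591e+8 - 9.6245e+5*I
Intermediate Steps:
Y = -63294 (Y = 7*(-9042) = -63294)
b = I*√55390/9 (b = √(7904 - 63294)/9 = √(-55390)/9 = (I*√55390)/9 = I*√55390/9 ≈ 26.15*I)
√(-19195 + 16002) - (17091 + 19716)*(b - 4236) = √(-19195 + 16002) - (17091 + 19716)*(I*√55390/9 - 4236) = √(-3193) - 36807*(-4236 + I*√55390/9) = I*√3193 - (-155914452 + 12269*I*√55390/3) = I*√3193 + (155914452 - 12269*I*√55390/3) = 155914452 + I*√3193 - 12269*I*√55390/3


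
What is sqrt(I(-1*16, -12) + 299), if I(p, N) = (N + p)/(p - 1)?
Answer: sqrt(86887)/17 ≈ 17.339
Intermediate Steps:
I(p, N) = (N + p)/(-1 + p)
sqrt(I(-1*16, -12) + 299) = sqrt((-12 - 1*16)/(-1 - 1*16) + 299) = sqrt((-12 - 16)/(-1 - 16) + 299) = sqrt(-28/(-17) + 299) = sqrt(-1/17*(-28) + 299) = sqrt(28/17 + 299) = sqrt(5111/17) = sqrt(86887)/17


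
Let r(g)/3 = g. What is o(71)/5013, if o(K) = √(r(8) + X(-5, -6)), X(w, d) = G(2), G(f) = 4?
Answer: 2*√7/5013 ≈ 0.0010556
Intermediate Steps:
r(g) = 3*g
X(w, d) = 4
o(K) = 2*√7 (o(K) = √(3*8 + 4) = √(24 + 4) = √28 = 2*√7)
o(71)/5013 = (2*√7)/5013 = (2*√7)*(1/5013) = 2*√7/5013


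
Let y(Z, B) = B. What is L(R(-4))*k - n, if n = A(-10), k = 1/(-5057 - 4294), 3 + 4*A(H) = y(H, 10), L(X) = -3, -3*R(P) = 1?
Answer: -21815/12468 ≈ -1.7497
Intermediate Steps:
R(P) = -⅓ (R(P) = -⅓*1 = -⅓)
A(H) = 7/4 (A(H) = -¾ + (¼)*10 = -¾ + 5/2 = 7/4)
k = -1/9351 (k = 1/(-9351) = -1/9351 ≈ -0.00010694)
n = 7/4 ≈ 1.7500
L(R(-4))*k - n = -3*(-1/9351) - 1*7/4 = 1/3117 - 7/4 = -21815/12468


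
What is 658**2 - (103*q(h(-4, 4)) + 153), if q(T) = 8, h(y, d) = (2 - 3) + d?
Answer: 431987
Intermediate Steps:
h(y, d) = -1 + d
658**2 - (103*q(h(-4, 4)) + 153) = 658**2 - (103*8 + 153) = 432964 - (824 + 153) = 432964 - 1*977 = 432964 - 977 = 431987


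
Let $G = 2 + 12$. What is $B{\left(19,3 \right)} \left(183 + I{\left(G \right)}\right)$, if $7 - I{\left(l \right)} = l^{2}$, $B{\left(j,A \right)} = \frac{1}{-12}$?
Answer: $\frac{1}{2} \approx 0.5$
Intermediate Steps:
$G = 14$
$B{\left(j,A \right)} = - \frac{1}{12}$
$I{\left(l \right)} = 7 - l^{2}$
$B{\left(19,3 \right)} \left(183 + I{\left(G \right)}\right) = - \frac{183 + \left(7 - 14^{2}\right)}{12} = - \frac{183 + \left(7 - 196\right)}{12} = - \frac{183 - 189}{12} = \left(- \frac{1}{12}\right) \left(-6\right) = \frac{1}{2}$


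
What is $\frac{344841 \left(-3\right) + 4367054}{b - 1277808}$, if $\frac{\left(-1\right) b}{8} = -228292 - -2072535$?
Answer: $- \frac{3332531}{16031752} \approx -0.20787$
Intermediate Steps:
$b = -14753944$ ($b = - 8 \left(-228292 - -2072535\right) = - 8 \left(-228292 + 2072535\right) = \left(-8\right) 1844243 = -14753944$)
$\frac{344841 \left(-3\right) + 4367054}{b - 1277808} = \frac{344841 \left(-3\right) + 4367054}{-14753944 - 1277808} = \frac{-1034523 + 4367054}{-16031752} = 3332531 \left(- \frac{1}{16031752}\right) = - \frac{3332531}{16031752}$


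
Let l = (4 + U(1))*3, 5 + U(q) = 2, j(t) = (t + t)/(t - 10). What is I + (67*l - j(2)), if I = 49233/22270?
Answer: 2268319/11135 ≈ 203.71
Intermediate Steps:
j(t) = 2*t/(-10 + t) (j(t) = (2*t)/(-10 + t) = 2*t/(-10 + t))
U(q) = -3 (U(q) = -5 + 2 = -3)
l = 3 (l = (4 - 3)*3 = 1*3 = 3)
I = 49233/22270 (I = 49233*(1/22270) = 49233/22270 ≈ 2.2107)
I + (67*l - j(2)) = 49233/22270 + (67*3 - 2*2/(-10 + 2)) = 49233/22270 + (201 - 2*2/(-8)) = 49233/22270 + (201 - 2*2*(-1)/8) = 49233/22270 + (201 - 1*(-1/2)) = 49233/22270 + (201 + 1/2) = 49233/22270 + 403/2 = 2268319/11135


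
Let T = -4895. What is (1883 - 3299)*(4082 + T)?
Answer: 1151208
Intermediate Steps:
(1883 - 3299)*(4082 + T) = (1883 - 3299)*(4082 - 4895) = -1416*(-813) = 1151208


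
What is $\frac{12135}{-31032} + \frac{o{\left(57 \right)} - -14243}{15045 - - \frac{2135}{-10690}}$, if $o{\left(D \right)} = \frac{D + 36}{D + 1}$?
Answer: $\frac{5362550557817}{9648962921208} \approx 0.55576$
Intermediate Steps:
$o{\left(D \right)} = \frac{36 + D}{1 + D}$
$\frac{12135}{-31032} + \frac{o{\left(57 \right)} - -14243}{15045 - - \frac{2135}{-10690}} = \frac{12135}{-31032} + \frac{\frac{36 + 57}{1 + 57} - -14243}{15045 - - \frac{2135}{-10690}} = 12135 \left(- \frac{1}{31032}\right) + \frac{\frac{1}{58} \cdot 93 + 14243}{15045 - \left(-2135\right) \left(- \frac{1}{10690}\right)} = - \frac{4045}{10344} + \frac{\frac{1}{58} \cdot 93 + 14243}{15045 - \frac{427}{2138}} = - \frac{4045}{10344} + \frac{\frac{93}{58} + 14243}{15045 - \frac{427}{2138}} = - \frac{4045}{10344} + \frac{826187}{58 \cdot \frac{32165783}{2138}} = - \frac{4045}{10344} + \frac{826187}{58} \cdot \frac{2138}{32165783} = - \frac{4045}{10344} + \frac{883193903}{932807707} = \frac{5362550557817}{9648962921208}$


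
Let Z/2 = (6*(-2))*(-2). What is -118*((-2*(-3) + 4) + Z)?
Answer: -6844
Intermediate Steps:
Z = 48 (Z = 2*((6*(-2))*(-2)) = 2*(-12*(-2)) = 2*24 = 48)
-118*((-2*(-3) + 4) + Z) = -118*((-2*(-3) + 4) + 48) = -118*((6 + 4) + 48) = -118*(10 + 48) = -118*58 = -6844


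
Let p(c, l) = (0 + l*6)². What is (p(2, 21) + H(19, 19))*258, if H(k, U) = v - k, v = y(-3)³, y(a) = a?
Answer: 4084140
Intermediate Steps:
p(c, l) = 36*l² (p(c, l) = (0 + 6*l)² = (6*l)² = 36*l²)
v = -27 (v = (-3)³ = -27)
H(k, U) = -27 - k
(p(2, 21) + H(19, 19))*258 = (36*21² + (-27 - 1*19))*258 = (36*441 + (-27 - 19))*258 = (15876 - 46)*258 = 15830*258 = 4084140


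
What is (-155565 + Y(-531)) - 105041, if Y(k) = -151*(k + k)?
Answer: -100244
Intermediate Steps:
Y(k) = -302*k
(-155565 + Y(-531)) - 105041 = (-155565 - 302*(-531)) - 105041 = (-155565 + 160362) - 105041 = 4797 - 105041 = -100244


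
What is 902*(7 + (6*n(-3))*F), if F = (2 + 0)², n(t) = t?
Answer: -58630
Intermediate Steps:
F = 4 (F = 2² = 4)
902*(7 + (6*n(-3))*F) = 902*(7 + (6*(-3))*4) = 902*(7 - 18*4) = 902*(7 - 72) = 902*(-65) = -58630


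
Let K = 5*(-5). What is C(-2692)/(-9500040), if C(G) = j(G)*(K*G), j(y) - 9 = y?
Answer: 9028295/475002 ≈ 19.007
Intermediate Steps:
j(y) = 9 + y
K = -25
C(G) = -25*G*(9 + G) (C(G) = (9 + G)*(-25*G) = -25*G*(9 + G))
C(-2692)/(-9500040) = -25*(-2692)*(9 - 2692)/(-9500040) = -25*(-2692)*(-2683)*(-1/9500040) = -180565900*(-1/9500040) = 9028295/475002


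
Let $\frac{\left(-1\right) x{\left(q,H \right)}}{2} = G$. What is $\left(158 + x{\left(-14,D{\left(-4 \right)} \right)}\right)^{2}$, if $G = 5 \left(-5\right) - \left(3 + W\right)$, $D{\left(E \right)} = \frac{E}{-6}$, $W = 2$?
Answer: $47524$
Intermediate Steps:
$D{\left(E \right)} = - \frac{E}{6}$ ($D{\left(E \right)} = E \left(- \frac{1}{6}\right) = - \frac{E}{6}$)
$G = -30$ ($G = 5 \left(-5\right) - 5 = -25 - 5 = -30$)
$x{\left(q,H \right)} = 60$ ($x{\left(q,H \right)} = \left(-2\right) \left(-30\right) = 60$)
$\left(158 + x{\left(-14,D{\left(-4 \right)} \right)}\right)^{2} = \left(158 + 60\right)^{2} = 218^{2} = 47524$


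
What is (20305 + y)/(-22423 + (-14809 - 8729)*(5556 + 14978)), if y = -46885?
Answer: 5316/96670343 ≈ 5.4991e-5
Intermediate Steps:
(20305 + y)/(-22423 + (-14809 - 8729)*(5556 + 14978)) = (20305 - 46885)/(-22423 + (-14809 - 8729)*(5556 + 14978)) = -26580/(-22423 - 23538*20534) = -26580/(-22423 - 483329292) = -26580/(-483351715) = -26580*(-1/483351715) = 5316/96670343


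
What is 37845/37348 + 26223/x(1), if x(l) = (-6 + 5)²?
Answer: 979414449/37348 ≈ 26224.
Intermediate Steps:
x(l) = 1 (x(l) = (-1)² = 1)
37845/37348 + 26223/x(1) = 37845/37348 + 26223/1 = 37845*(1/37348) + 26223*1 = 37845/37348 + 26223 = 979414449/37348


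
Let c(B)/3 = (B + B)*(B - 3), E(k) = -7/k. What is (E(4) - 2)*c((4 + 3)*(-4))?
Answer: -19530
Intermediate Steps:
c(B) = 6*B*(-3 + B) (c(B) = 3*((B + B)*(B - 3)) = 3*((2*B)*(-3 + B)) = 3*(2*B*(-3 + B)) = 6*B*(-3 + B))
(E(4) - 2)*c((4 + 3)*(-4)) = (-7/4 - 2)*(6*((4 + 3)*(-4))*(-3 + (4 + 3)*(-4))) = (-7*¼ - 2)*(6*(7*(-4))*(-3 + 7*(-4))) = (-7/4 - 2)*(6*(-28)*(-3 - 28)) = -45*(-28)*(-31)/2 = -15/4*5208 = -19530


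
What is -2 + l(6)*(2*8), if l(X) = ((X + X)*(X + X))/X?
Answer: 382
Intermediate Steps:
l(X) = 4*X (l(X) = ((2*X)*(2*X))/X = (4*X²)/X = 4*X)
-2 + l(6)*(2*8) = -2 + (4*6)*(2*8) = -2 + 24*16 = -2 + 384 = 382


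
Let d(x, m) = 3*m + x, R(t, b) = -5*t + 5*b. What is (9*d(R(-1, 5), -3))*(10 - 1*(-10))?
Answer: 3780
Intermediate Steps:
d(x, m) = x + 3*m
(9*d(R(-1, 5), -3))*(10 - 1*(-10)) = (9*((-5*(-1) + 5*5) + 3*(-3)))*(10 - 1*(-10)) = (9*((5 + 25) - 9))*(10 + 10) = (9*(30 - 9))*20 = (9*21)*20 = 189*20 = 3780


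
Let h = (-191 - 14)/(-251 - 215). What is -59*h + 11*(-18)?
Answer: -104363/466 ≈ -223.95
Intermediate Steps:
h = 205/466 (h = -205/(-466) = -205*(-1/466) = 205/466 ≈ 0.43991)
-59*h + 11*(-18) = -59*205/466 + 11*(-18) = -12095/466 - 198 = -104363/466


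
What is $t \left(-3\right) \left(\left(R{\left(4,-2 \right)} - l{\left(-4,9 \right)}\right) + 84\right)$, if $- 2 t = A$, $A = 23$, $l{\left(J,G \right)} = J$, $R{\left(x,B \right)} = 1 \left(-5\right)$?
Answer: $\frac{5727}{2} \approx 2863.5$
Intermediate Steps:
$R{\left(x,B \right)} = -5$
$t = - \frac{23}{2}$ ($t = \left(- \frac{1}{2}\right) 23 = - \frac{23}{2} \approx -11.5$)
$t \left(-3\right) \left(\left(R{\left(4,-2 \right)} - l{\left(-4,9 \right)}\right) + 84\right) = \left(- \frac{23}{2}\right) \left(-3\right) \left(\left(-5 - -4\right) + 84\right) = \frac{69 \left(\left(-5 + 4\right) + 84\right)}{2} = \frac{69 \left(-1 + 84\right)}{2} = \frac{69}{2} \cdot 83 = \frac{5727}{2}$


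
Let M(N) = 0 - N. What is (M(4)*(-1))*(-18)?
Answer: -72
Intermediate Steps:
M(N) = -N
(M(4)*(-1))*(-18) = (-1*4*(-1))*(-18) = -4*(-1)*(-18) = 4*(-18) = -72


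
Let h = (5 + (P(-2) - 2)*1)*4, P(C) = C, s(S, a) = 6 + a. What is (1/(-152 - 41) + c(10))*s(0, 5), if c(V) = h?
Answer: 8481/193 ≈ 43.943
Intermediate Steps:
h = 4 (h = (5 + (-2 - 2)*1)*4 = (5 - 4*1)*4 = (5 - 4)*4 = 1*4 = 4)
c(V) = 4
(1/(-152 - 41) + c(10))*s(0, 5) = (1/(-152 - 41) + 4)*(6 + 5) = (1/(-193) + 4)*11 = (-1/193 + 4)*11 = (771/193)*11 = 8481/193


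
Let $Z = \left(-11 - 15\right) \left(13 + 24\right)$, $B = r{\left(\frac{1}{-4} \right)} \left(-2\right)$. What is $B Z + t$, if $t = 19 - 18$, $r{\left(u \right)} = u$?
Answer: $-480$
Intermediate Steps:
$t = 1$ ($t = 19 - 18 = 1$)
$B = \frac{1}{2}$ ($B = \frac{1}{-4} \left(-2\right) = \left(- \frac{1}{4}\right) \left(-2\right) = \frac{1}{2} \approx 0.5$)
$Z = -962$ ($Z = \left(-26\right) 37 = -962$)
$B Z + t = \frac{1}{2} \left(-962\right) + 1 = -481 + 1 = -480$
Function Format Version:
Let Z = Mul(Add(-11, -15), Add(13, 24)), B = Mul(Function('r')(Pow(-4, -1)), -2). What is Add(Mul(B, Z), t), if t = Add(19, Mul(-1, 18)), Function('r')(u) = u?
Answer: -480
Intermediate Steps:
t = 1 (t = Add(19, -18) = 1)
B = Rational(1, 2) (B = Mul(Pow(-4, -1), -2) = Mul(Rational(-1, 4), -2) = Rational(1, 2) ≈ 0.50000)
Z = -962 (Z = Mul(-26, 37) = -962)
Add(Mul(B, Z), t) = Add(Mul(Rational(1, 2), -962), 1) = Add(-481, 1) = -480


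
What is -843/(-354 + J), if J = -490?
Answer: 843/844 ≈ 0.99882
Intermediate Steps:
-843/(-354 + J) = -843/(-354 - 490) = -843/(-844) = -843*(-1/844) = 843/844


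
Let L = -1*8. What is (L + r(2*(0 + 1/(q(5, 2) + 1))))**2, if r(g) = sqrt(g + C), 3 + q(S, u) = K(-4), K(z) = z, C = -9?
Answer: 164/3 - 32*I*sqrt(21)/3 ≈ 54.667 - 48.881*I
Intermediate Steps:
q(S, u) = -7 (q(S, u) = -3 - 4 = -7)
L = -8
r(g) = sqrt(-9 + g) (r(g) = sqrt(g - 9) = sqrt(-9 + g))
(L + r(2*(0 + 1/(q(5, 2) + 1))))**2 = (-8 + sqrt(-9 + 2*(0 + 1/(-7 + 1))))**2 = (-8 + sqrt(-9 + 2*(0 + 1/(-6))))**2 = (-8 + sqrt(-9 + 2*(0 - 1/6)))**2 = (-8 + sqrt(-9 + 2*(-1/6)))**2 = (-8 + sqrt(-9 - 1/3))**2 = (-8 + sqrt(-28/3))**2 = (-8 + 2*I*sqrt(21)/3)**2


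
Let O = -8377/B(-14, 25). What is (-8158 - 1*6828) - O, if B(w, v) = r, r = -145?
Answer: -2181347/145 ≈ -15044.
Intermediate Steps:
B(w, v) = -145
O = 8377/145 (O = -8377/(-145) = -8377*(-1/145) = 8377/145 ≈ 57.772)
(-8158 - 1*6828) - O = (-8158 - 1*6828) - 1*8377/145 = (-8158 - 6828) - 8377/145 = -14986 - 8377/145 = -2181347/145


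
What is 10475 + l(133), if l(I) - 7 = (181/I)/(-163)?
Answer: 227239097/21679 ≈ 10482.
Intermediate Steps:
l(I) = 7 - 181/(163*I) (l(I) = 7 + (181/I)/(-163) = 7 + (181/I)*(-1/163) = 7 - 181/(163*I))
10475 + l(133) = 10475 + (7 - 181/163/133) = 10475 + (7 - 181/163*1/133) = 10475 + (7 - 181/21679) = 10475 + 151572/21679 = 227239097/21679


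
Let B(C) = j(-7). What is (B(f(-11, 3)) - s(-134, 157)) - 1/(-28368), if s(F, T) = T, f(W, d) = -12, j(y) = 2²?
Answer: -4340303/28368 ≈ -153.00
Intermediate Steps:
j(y) = 4
B(C) = 4
(B(f(-11, 3)) - s(-134, 157)) - 1/(-28368) = (4 - 1*157) - 1/(-28368) = (4 - 157) - 1*(-1/28368) = -153 + 1/28368 = -4340303/28368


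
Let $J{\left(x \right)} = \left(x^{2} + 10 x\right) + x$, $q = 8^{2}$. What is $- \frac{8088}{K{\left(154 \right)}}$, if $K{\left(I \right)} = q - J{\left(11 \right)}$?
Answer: $\frac{4044}{89} \approx 45.438$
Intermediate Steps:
$q = 64$
$J{\left(x \right)} = x^{2} + 11 x$
$K{\left(I \right)} = -178$ ($K{\left(I \right)} = 64 - 11 \left(11 + 11\right) = 64 - 11 \cdot 22 = 64 - 242 = -178$)
$- \frac{8088}{K{\left(154 \right)}} = - \frac{8088}{-178} = \left(-8088\right) \left(- \frac{1}{178}\right) = \frac{4044}{89}$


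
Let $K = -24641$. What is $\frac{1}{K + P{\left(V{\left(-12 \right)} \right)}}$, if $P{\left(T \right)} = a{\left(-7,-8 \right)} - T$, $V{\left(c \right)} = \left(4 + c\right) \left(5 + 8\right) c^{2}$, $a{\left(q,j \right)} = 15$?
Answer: $- \frac{1}{9650} \approx -0.00010363$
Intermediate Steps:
$V{\left(c \right)} = c^{2} \left(52 + 13 c\right)$ ($V{\left(c \right)} = \left(4 + c\right) 13 c^{2} = \left(52 + 13 c\right) c^{2} = c^{2} \left(52 + 13 c\right)$)
$P{\left(T \right)} = 15 - T$
$\frac{1}{K + P{\left(V{\left(-12 \right)} \right)}} = \frac{1}{-24641 - \left(-15 + 13 \left(-12\right)^{2} \left(4 - 12\right)\right)} = \frac{1}{-24641 - \left(-15 + 13 \cdot 144 \left(-8\right)\right)} = \frac{1}{-24641 + \left(15 - -14976\right)} = \frac{1}{-24641 + \left(15 + 14976\right)} = \frac{1}{-24641 + 14991} = \frac{1}{-9650} = - \frac{1}{9650}$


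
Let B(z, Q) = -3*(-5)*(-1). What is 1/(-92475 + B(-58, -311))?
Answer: -1/92490 ≈ -1.0812e-5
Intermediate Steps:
B(z, Q) = -15 (B(z, Q) = 15*(-1) = -15)
1/(-92475 + B(-58, -311)) = 1/(-92475 - 15) = 1/(-92490) = -1/92490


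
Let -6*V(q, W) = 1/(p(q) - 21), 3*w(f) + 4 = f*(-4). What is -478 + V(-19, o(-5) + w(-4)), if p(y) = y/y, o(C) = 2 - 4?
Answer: -57359/120 ≈ -477.99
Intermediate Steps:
w(f) = -4/3 - 4*f/3 (w(f) = -4/3 + (f*(-4))/3 = -4/3 + (-4*f)/3 = -4/3 - 4*f/3)
o(C) = -2
p(y) = 1
V(q, W) = 1/120 (V(q, W) = -1/(6*(1 - 21)) = -1/6/(-20) = -1/6*(-1/20) = 1/120)
-478 + V(-19, o(-5) + w(-4)) = -478 + 1/120 = -57359/120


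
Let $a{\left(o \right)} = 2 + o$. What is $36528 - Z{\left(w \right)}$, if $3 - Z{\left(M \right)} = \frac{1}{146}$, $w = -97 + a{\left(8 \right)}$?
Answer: $\frac{5332651}{146} \approx 36525.0$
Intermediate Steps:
$w = -87$ ($w = -97 + \left(2 + 8\right) = -97 + 10 = -87$)
$Z{\left(M \right)} = \frac{437}{146}$ ($Z{\left(M \right)} = 3 - \frac{1}{146} = \frac{437}{146}$)
$36528 - Z{\left(w \right)} = 36528 - \frac{437}{146} = \frac{5332651}{146}$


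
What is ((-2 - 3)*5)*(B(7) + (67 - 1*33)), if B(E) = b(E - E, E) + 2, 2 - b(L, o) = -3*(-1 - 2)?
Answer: -725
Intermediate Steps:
b(L, o) = -7 (b(L, o) = 2 - (-3)*(-1 - 2) = 2 - (-3)*(-3) = 2 - 1*9 = 2 - 9 = -7)
B(E) = -5 (B(E) = -7 + 2 = -5)
((-2 - 3)*5)*(B(7) + (67 - 1*33)) = ((-2 - 3)*5)*(-5 + (67 - 1*33)) = (-5*5)*(-5 + (67 - 33)) = -25*(-5 + 34) = -25*29 = -725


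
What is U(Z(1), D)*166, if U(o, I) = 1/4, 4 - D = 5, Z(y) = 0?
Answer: 83/2 ≈ 41.500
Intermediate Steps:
D = -1 (D = 4 - 1*5 = 4 - 5 = -1)
U(o, I) = 1/4 (U(o, I) = 1*(1/4) = 1/4)
U(Z(1), D)*166 = (1/4)*166 = 83/2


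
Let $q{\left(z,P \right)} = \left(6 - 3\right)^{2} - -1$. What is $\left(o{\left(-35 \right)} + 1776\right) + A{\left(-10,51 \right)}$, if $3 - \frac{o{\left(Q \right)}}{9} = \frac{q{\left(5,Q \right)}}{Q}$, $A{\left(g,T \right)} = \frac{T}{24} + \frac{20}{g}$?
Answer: $\frac{101119}{56} \approx 1805.7$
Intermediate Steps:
$q{\left(z,P \right)} = 10$ ($q{\left(z,P \right)} = 3^{2} + 1 = 9 + 1 = 10$)
$A{\left(g,T \right)} = \frac{20}{g} + \frac{T}{24}$ ($A{\left(g,T \right)} = T \frac{1}{24} + \frac{20}{g} = \frac{T}{24} + \frac{20}{g} = \frac{20}{g} + \frac{T}{24}$)
$o{\left(Q \right)} = 27 - \frac{90}{Q}$ ($o{\left(Q \right)} = 27 - 9 \frac{10}{Q} = 27 - \frac{90}{Q}$)
$\left(o{\left(-35 \right)} + 1776\right) + A{\left(-10,51 \right)} = \left(\left(27 - \frac{90}{-35}\right) + 1776\right) + \left(\frac{20}{-10} + \frac{1}{24} \cdot 51\right) = \left(\left(27 - - \frac{18}{7}\right) + 1776\right) + \left(20 \left(- \frac{1}{10}\right) + \frac{17}{8}\right) = \left(\left(27 + \frac{18}{7}\right) + 1776\right) + \left(-2 + \frac{17}{8}\right) = \left(\frac{207}{7} + 1776\right) + \frac{1}{8} = \frac{12639}{7} + \frac{1}{8} = \frac{101119}{56}$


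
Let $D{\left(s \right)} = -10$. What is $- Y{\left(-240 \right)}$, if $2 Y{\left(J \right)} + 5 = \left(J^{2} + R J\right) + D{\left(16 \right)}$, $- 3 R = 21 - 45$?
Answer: $- \frac{55665}{2} \approx -27833.0$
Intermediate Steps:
$R = 8$ ($R = - \frac{21 - 45}{3} = \left(- \frac{1}{3}\right) \left(-24\right) = 8$)
$Y{\left(J \right)} = - \frac{15}{2} + \frac{J^{2}}{2} + 4 J$ ($Y{\left(J \right)} = - \frac{5}{2} + \frac{\left(J^{2} + 8 J\right) - 10}{2} = - \frac{5}{2} + \frac{-10 + J^{2} + 8 J}{2} = - \frac{5}{2} + \left(-5 + \frac{J^{2}}{2} + 4 J\right) = - \frac{15}{2} + \frac{J^{2}}{2} + 4 J$)
$- Y{\left(-240 \right)} = - (- \frac{15}{2} + \frac{\left(-240\right)^{2}}{2} + 4 \left(-240\right)) = - (- \frac{15}{2} + \frac{1}{2} \cdot 57600 - 960) = - (- \frac{15}{2} + 28800 - 960) = \left(-1\right) \frac{55665}{2} = - \frac{55665}{2}$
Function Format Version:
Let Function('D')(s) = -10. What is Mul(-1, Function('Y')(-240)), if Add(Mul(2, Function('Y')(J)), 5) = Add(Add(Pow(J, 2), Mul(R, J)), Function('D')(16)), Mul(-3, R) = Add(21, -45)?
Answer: Rational(-55665, 2) ≈ -27833.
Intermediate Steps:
R = 8 (R = Mul(Rational(-1, 3), Add(21, -45)) = Mul(Rational(-1, 3), -24) = 8)
Function('Y')(J) = Add(Rational(-15, 2), Mul(Rational(1, 2), Pow(J, 2)), Mul(4, J)) (Function('Y')(J) = Add(Rational(-5, 2), Mul(Rational(1, 2), Add(Add(Pow(J, 2), Mul(8, J)), -10))) = Add(Rational(-5, 2), Mul(Rational(1, 2), Add(-10, Pow(J, 2), Mul(8, J)))) = Add(Rational(-5, 2), Add(-5, Mul(Rational(1, 2), Pow(J, 2)), Mul(4, J))) = Add(Rational(-15, 2), Mul(Rational(1, 2), Pow(J, 2)), Mul(4, J)))
Mul(-1, Function('Y')(-240)) = Mul(-1, Add(Rational(-15, 2), Mul(Rational(1, 2), Pow(-240, 2)), Mul(4, -240))) = Mul(-1, Add(Rational(-15, 2), Mul(Rational(1, 2), 57600), -960)) = Mul(-1, Add(Rational(-15, 2), 28800, -960)) = Mul(-1, Rational(55665, 2)) = Rational(-55665, 2)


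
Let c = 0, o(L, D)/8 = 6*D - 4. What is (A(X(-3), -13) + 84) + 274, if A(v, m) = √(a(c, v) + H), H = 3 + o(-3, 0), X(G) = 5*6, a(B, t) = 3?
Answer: 358 + I*√26 ≈ 358.0 + 5.099*I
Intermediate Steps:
o(L, D) = -32 + 48*D (o(L, D) = 8*(6*D - 4) = 8*(-4 + 6*D) = -32 + 48*D)
X(G) = 30
H = -29 (H = 3 + (-32 + 48*0) = 3 + (-32 + 0) = 3 - 32 = -29)
A(v, m) = I*√26 (A(v, m) = √(3 - 29) = √(-26) = I*√26)
(A(X(-3), -13) + 84) + 274 = (I*√26 + 84) + 274 = (84 + I*√26) + 274 = 358 + I*√26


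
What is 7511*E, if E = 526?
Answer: 3950786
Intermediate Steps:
7511*E = 7511*526 = 3950786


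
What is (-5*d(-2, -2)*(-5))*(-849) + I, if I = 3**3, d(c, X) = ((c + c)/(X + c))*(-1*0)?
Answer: 27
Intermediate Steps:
d(c, X) = 0 (d(c, X) = ((2*c)/(X + c))*0 = (2*c/(X + c))*0 = 0)
I = 27
(-5*d(-2, -2)*(-5))*(-849) + I = (-5*0*(-5))*(-849) + 27 = (0*(-5))*(-849) + 27 = 0*(-849) + 27 = 0 + 27 = 27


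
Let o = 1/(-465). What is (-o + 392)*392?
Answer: 71454152/465 ≈ 1.5366e+5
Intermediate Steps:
o = -1/465 ≈ -0.0021505
(-o + 392)*392 = (-1*(-1/465) + 392)*392 = (1/465 + 392)*392 = (182281/465)*392 = 71454152/465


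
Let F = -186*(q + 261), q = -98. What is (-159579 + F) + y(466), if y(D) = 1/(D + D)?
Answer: -176984003/932 ≈ -1.8990e+5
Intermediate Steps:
F = -30318 (F = -186*(-98 + 261) = -186*163 = -30318)
y(D) = 1/(2*D)
(-159579 + F) + y(466) = (-159579 - 30318) + (1/2)/466 = -189897 + (1/2)*(1/466) = -189897 + 1/932 = -176984003/932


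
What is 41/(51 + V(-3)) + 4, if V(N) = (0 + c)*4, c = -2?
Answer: 213/43 ≈ 4.9535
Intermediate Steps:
V(N) = -8 (V(N) = (0 - 2)*4 = -2*4 = -8)
41/(51 + V(-3)) + 4 = 41/(51 - 8) + 4 = 41/43 + 4 = 213/43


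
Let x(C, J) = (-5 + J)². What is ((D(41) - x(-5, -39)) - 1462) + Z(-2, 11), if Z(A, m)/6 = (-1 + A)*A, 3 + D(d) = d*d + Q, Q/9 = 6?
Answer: -1630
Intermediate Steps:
Q = 54 (Q = 9*6 = 54)
D(d) = 51 + d² (D(d) = -3 + (d*d + 54) = -3 + (d² + 54) = -3 + (54 + d²) = 51 + d²)
Z(A, m) = 6*A*(-1 + A) (Z(A, m) = 6*((-1 + A)*A) = 6*(A*(-1 + A)) = 6*A*(-1 + A))
((D(41) - x(-5, -39)) - 1462) + Z(-2, 11) = (((51 + 41²) - (-5 - 39)²) - 1462) + 6*(-2)*(-1 - 2) = (((51 + 1681) - 1*(-44)²) - 1462) + 6*(-2)*(-3) = ((1732 - 1*1936) - 1462) + 36 = ((1732 - 1936) - 1462) + 36 = (-204 - 1462) + 36 = -1666 + 36 = -1630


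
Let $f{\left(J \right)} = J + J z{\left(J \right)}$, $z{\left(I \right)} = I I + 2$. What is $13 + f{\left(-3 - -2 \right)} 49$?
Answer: $-183$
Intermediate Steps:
$z{\left(I \right)} = 2 + I^{2}$ ($z{\left(I \right)} = I^{2} + 2 = 2 + I^{2}$)
$f{\left(J \right)} = J + J \left(2 + J^{2}\right)$
$13 + f{\left(-3 - -2 \right)} 49 = 13 + \left(-3 - -2\right) \left(3 + \left(-3 - -2\right)^{2}\right) 49 = 13 + \left(-3 + 2\right) \left(3 + \left(-3 + 2\right)^{2}\right) 49 = 13 + - (3 + \left(-1\right)^{2}) 49 = 13 + - (3 + 1) 49 = 13 + \left(-1\right) 4 \cdot 49 = 13 - 196 = -183$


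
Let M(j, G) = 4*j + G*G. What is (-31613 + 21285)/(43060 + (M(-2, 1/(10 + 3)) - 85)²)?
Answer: -73744502/369207329 ≈ -0.19974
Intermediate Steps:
M(j, G) = G² + 4*j (M(j, G) = 4*j + G² = G² + 4*j)
(-31613 + 21285)/(43060 + (M(-2, 1/(10 + 3)) - 85)²) = (-31613 + 21285)/(43060 + (((1/(10 + 3))² + 4*(-2)) - 85)²) = -10328/(43060 + (((1/13)² - 8) - 85)²) = -10328/(43060 + ((1/169 - 8) - 85)²) = -10328/(43060 + (-1351/169 - 85)²) = -10328/(43060 + (-15716/169)²) = -10328/(43060 + 246992656/28561) = -10328/1476829316/28561 = -10328*28561/1476829316 = -73744502/369207329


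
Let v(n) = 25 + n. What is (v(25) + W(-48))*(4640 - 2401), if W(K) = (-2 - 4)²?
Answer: 192554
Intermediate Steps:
W(K) = 36 (W(K) = (-6)² = 36)
(v(25) + W(-48))*(4640 - 2401) = ((25 + 25) + 36)*(4640 - 2401) = (50 + 36)*2239 = 86*2239 = 192554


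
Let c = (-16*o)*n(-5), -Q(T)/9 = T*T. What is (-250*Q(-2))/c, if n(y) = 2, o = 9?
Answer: -125/4 ≈ -31.250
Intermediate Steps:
Q(T) = -9*T**2 (Q(T) = -9*T*T = -9*T**2)
c = -288 (c = -16*9*2 = -144*2 = -288)
(-250*Q(-2))/c = -(-2250)*(-2)**2/(-288) = -(-2250)*4*(-1/288) = -250*(-36)*(-1/288) = 9000*(-1/288) = -125/4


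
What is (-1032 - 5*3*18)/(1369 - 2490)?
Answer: 1302/1121 ≈ 1.1615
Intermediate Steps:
(-1032 - 5*3*18)/(1369 - 2490) = (-1032 - 15*18)/(-1121) = (-1032 - 270)*(-1/1121) = -1302*(-1/1121) = 1302/1121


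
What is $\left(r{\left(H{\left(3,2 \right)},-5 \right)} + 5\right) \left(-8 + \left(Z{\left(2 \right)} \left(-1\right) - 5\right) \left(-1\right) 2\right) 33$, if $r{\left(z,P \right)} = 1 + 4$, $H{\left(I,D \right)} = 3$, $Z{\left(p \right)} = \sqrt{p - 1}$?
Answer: $1320$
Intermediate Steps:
$Z{\left(p \right)} = \sqrt{-1 + p}$
$r{\left(z,P \right)} = 5$
$\left(r{\left(H{\left(3,2 \right)},-5 \right)} + 5\right) \left(-8 + \left(Z{\left(2 \right)} \left(-1\right) - 5\right) \left(-1\right) 2\right) 33 = \left(5 + 5\right) \left(-8 + \left(\sqrt{-1 + 2} \left(-1\right) - 5\right) \left(-1\right) 2\right) 33 = 10 \left(-8 + \left(\sqrt{1} \left(-1\right) - 5\right) \left(-1\right) 2\right) 33 = 10 \left(-8 + \left(1 \left(-1\right) - 5\right) \left(-1\right) 2\right) 33 = 10 \left(-8 + \left(-1 - 5\right) \left(-1\right) 2\right) 33 = 10 \left(-8 + \left(-6\right) \left(-1\right) 2\right) 33 = 10 \left(-8 + 6 \cdot 2\right) 33 = 10 \left(-8 + 12\right) 33 = 10 \cdot 4 \cdot 33 = 40 \cdot 33 = 1320$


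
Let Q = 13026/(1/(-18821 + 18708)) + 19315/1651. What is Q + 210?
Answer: -2429803613/1651 ≈ -1.4717e+6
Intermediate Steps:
Q = -2430150323/1651 (Q = 13026/(1/(-113)) + 19315*(1/1651) = 13026/(-1/113) + 19315/1651 = 13026*(-113) + 19315/1651 = -1471938 + 19315/1651 = -2430150323/1651 ≈ -1.4719e+6)
Q + 210 = -2430150323/1651 + 210 = -2429803613/1651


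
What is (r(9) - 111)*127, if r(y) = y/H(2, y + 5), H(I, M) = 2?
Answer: -27051/2 ≈ -13526.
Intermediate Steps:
r(y) = y/2
(r(9) - 111)*127 = ((½)*9 - 111)*127 = (9/2 - 111)*127 = -213/2*127 = -27051/2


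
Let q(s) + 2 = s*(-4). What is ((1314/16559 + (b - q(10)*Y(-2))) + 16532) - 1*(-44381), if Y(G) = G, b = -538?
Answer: 998359983/16559 ≈ 60291.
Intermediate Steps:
q(s) = -2 - 4*s (q(s) = -2 + s*(-4) = -2 - 4*s)
((1314/16559 + (b - q(10)*Y(-2))) + 16532) - 1*(-44381) = ((1314/16559 + (-538 - (-2 - 4*10)*(-2))) + 16532) - 1*(-44381) = ((1314*(1/16559) + (-538 - (-2 - 40)*(-2))) + 16532) + 44381 = ((1314/16559 + (-538 - (-42)*(-2))) + 16532) + 44381 = ((1314/16559 + (-538 - 1*84)) + 16532) + 44381 = ((1314/16559 + (-538 - 84)) + 16532) + 44381 = ((1314/16559 - 622) + 16532) + 44381 = (-10298384/16559 + 16532) + 44381 = 263455004/16559 + 44381 = 998359983/16559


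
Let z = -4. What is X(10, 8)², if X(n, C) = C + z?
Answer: 16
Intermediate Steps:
X(n, C) = -4 + C (X(n, C) = C - 4 = -4 + C)
X(10, 8)² = (-4 + 8)² = 4² = 16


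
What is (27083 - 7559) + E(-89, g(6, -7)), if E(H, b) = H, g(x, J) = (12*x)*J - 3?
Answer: 19435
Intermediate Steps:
g(x, J) = -3 + 12*J*x (g(x, J) = 12*J*x - 3 = -3 + 12*J*x)
(27083 - 7559) + E(-89, g(6, -7)) = (27083 - 7559) - 89 = 19524 - 89 = 19435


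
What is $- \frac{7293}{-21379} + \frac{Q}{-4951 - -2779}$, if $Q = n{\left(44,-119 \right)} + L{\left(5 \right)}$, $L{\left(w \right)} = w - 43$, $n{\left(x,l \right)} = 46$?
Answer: $\frac{3917341}{11608797} \approx 0.33745$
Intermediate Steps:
$L{\left(w \right)} = -43 + w$
$Q = 8$ ($Q = 46 + \left(-43 + 5\right) = 46 - 38 = 8$)
$- \frac{7293}{-21379} + \frac{Q}{-4951 - -2779} = - \frac{7293}{-21379} + \frac{8}{-4951 - -2779} = \left(-7293\right) \left(- \frac{1}{21379}\right) + \frac{8}{-4951 + 2779} = \frac{7293}{21379} + \frac{8}{-2172} = \frac{7293}{21379} + 8 \left(- \frac{1}{2172}\right) = \frac{7293}{21379} - \frac{2}{543} = \frac{3917341}{11608797}$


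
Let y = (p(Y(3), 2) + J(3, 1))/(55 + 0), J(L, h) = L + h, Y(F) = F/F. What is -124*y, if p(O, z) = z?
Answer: -744/55 ≈ -13.527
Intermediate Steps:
Y(F) = 1
y = 6/55 (y = (2 + (3 + 1))/(55 + 0) = (2 + 4)/55 = 6*(1/55) = 6/55 ≈ 0.10909)
-124*y = -124*6/55 = -744/55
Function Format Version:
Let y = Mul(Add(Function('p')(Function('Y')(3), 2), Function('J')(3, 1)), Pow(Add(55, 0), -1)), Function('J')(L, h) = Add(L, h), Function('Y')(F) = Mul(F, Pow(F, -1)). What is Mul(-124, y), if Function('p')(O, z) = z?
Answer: Rational(-744, 55) ≈ -13.527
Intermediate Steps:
Function('Y')(F) = 1
y = Rational(6, 55) (y = Mul(Add(2, Add(3, 1)), Pow(Add(55, 0), -1)) = Mul(Add(2, 4), Pow(55, -1)) = Mul(6, Rational(1, 55)) = Rational(6, 55) ≈ 0.10909)
Mul(-124, y) = Mul(-124, Rational(6, 55)) = Rational(-744, 55)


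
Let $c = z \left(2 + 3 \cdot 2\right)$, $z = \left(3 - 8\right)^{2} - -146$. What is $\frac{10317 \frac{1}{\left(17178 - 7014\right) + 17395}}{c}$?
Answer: $\frac{181}{661416} \approx 0.00027366$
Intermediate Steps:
$z = 171$ ($z = \left(-5\right)^{2} + 146 = 25 + 146 = 171$)
$c = 1368$ ($c = 171 \left(2 + 3 \cdot 2\right) = 171 \left(2 + 6\right) = 171 \cdot 8 = 1368$)
$\frac{10317 \frac{1}{\left(17178 - 7014\right) + 17395}}{c} = \frac{10317 \frac{1}{\left(17178 - 7014\right) + 17395}}{1368} = \frac{10317}{10164 + 17395} \cdot \frac{1}{1368} = \frac{10317}{27559} \cdot \frac{1}{1368} = \frac{181}{661416}$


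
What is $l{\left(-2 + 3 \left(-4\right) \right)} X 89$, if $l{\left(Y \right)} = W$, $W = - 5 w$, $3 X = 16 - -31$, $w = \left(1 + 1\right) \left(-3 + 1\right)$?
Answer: $\frac{83660}{3} \approx 27887.0$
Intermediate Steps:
$w = -4$ ($w = 2 \left(-2\right) = -4$)
$X = \frac{47}{3}$ ($X = \frac{16 - -31}{3} = \frac{16 + 31}{3} = \frac{1}{3} \cdot 47 = \frac{47}{3} \approx 15.667$)
$W = 20$ ($W = \left(-5\right) \left(-4\right) = 20$)
$l{\left(Y \right)} = 20$
$l{\left(-2 + 3 \left(-4\right) \right)} X 89 = 20 \cdot \frac{47}{3} \cdot 89 = \frac{940}{3} \cdot 89 = \frac{83660}{3}$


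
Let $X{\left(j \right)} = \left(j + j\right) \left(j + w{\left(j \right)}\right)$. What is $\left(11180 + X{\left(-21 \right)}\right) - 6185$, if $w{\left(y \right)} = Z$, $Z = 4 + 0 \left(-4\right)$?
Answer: $5709$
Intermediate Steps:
$Z = 4$ ($Z = 4 + 0 = 4$)
$w{\left(y \right)} = 4$
$X{\left(j \right)} = 2 j \left(4 + j\right)$ ($X{\left(j \right)} = \left(j + j\right) \left(j + 4\right) = 2 j \left(4 + j\right)$)
$\left(11180 + X{\left(-21 \right)}\right) - 6185 = \left(11180 + 2 \left(-21\right) \left(4 - 21\right)\right) - 6185 = \left(11180 + 2 \left(-21\right) \left(-17\right)\right) - 6185 = \left(11180 + 714\right) - 6185 = 11894 - 6185 = 5709$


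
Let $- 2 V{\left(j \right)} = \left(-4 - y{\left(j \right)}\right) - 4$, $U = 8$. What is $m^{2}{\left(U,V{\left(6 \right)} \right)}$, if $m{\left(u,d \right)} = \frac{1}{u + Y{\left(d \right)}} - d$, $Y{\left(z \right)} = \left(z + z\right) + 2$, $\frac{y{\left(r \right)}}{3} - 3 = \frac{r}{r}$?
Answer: $\frac{89401}{900} \approx 99.334$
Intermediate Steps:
$y{\left(r \right)} = 12$ ($y{\left(r \right)} = 9 + 3 \frac{r}{r} = 9 + 3 \cdot 1 = 9 + 3 = 12$)
$Y{\left(z \right)} = 2 + 2 z$ ($Y{\left(z \right)} = 2 z + 2 = 2 + 2 z$)
$V{\left(j \right)} = 10$ ($V{\left(j \right)} = - \frac{\left(-4 - 12\right) - 4}{2} = - \frac{-16 - 4}{2} = \left(- \frac{1}{2}\right) \left(-20\right) = 10$)
$m{\left(u,d \right)} = \frac{1}{2 + u + 2 d} - d$ ($m{\left(u,d \right)} = \frac{1}{u + \left(2 + 2 d\right)} - d = \frac{1}{2 + u + 2 d} - d$)
$m^{2}{\left(U,V{\left(6 \right)} \right)} = \left(\frac{1 - 10 \cdot 8 - 20 \left(1 + 10\right)}{2 + 8 + 2 \cdot 10}\right)^{2} = \left(\frac{1 - 80 - 20 \cdot 11}{2 + 8 + 20}\right)^{2} = \left(\frac{1 - 80 - 220}{30}\right)^{2} = \left(\frac{1}{30} \left(-299\right)\right)^{2} = \left(- \frac{299}{30}\right)^{2} = \frac{89401}{900}$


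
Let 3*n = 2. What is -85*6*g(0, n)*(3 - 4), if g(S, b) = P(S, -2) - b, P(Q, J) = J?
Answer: -1360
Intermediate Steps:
n = ⅔ (n = (⅓)*2 = ⅔ ≈ 0.66667)
g(S, b) = -2 - b
-85*6*g(0, n)*(3 - 4) = -85*6*(-2 - 1*⅔)*(3 - 4) = -85*6*(-2 - ⅔)*(-1) = -85*6*(-8/3)*(-1) = -(-1360)*(-1) = -85*16 = -1360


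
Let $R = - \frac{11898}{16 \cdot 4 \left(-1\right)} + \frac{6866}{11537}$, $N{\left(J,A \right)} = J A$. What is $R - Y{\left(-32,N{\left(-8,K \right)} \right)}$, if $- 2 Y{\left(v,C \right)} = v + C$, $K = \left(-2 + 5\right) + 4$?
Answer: $\frac{52609229}{369184} \approx 142.5$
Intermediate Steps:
$K = 7$ ($K = 3 + 4 = 7$)
$N{\left(J,A \right)} = A J$
$Y{\left(v,C \right)} = - \frac{C}{2} - \frac{v}{2}$ ($Y{\left(v,C \right)} = - \frac{v + C}{2} = - \frac{C + v}{2} = - \frac{C}{2} - \frac{v}{2}$)
$R = \frac{68853325}{369184}$ ($R = - \frac{11898}{64 \left(-1\right)} + 6866 \cdot \frac{1}{11537} = - \frac{11898}{-64} + \frac{6866}{11537} = \left(-11898\right) \left(- \frac{1}{64}\right) + \frac{6866}{11537} = \frac{5949}{32} + \frac{6866}{11537} = \frac{68853325}{369184} \approx 186.5$)
$R - Y{\left(-32,N{\left(-8,K \right)} \right)} = \frac{68853325}{369184} - \left(- \frac{7 \left(-8\right)}{2} - -16\right) = \frac{68853325}{369184} - \left(\left(- \frac{1}{2}\right) \left(-56\right) + 16\right) = \frac{68853325}{369184} - \left(28 + 16\right) = \frac{68853325}{369184} - 44 = \frac{52609229}{369184}$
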